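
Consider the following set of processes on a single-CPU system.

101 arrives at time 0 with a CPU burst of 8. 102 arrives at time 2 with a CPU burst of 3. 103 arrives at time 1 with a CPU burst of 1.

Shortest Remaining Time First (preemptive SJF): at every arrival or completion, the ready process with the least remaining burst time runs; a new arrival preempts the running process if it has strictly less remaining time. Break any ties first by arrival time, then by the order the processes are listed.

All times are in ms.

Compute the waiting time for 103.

Timeline: | 101 0-1 | 103 1-2 | 102 2-5 | 101 5-12 |
Completion: 101=12  102=5  103=2
Turnaround (C−A): 101=12  102=3  103=1
Waiting(103) = turnaround − burst = 1 − 1 = 0

0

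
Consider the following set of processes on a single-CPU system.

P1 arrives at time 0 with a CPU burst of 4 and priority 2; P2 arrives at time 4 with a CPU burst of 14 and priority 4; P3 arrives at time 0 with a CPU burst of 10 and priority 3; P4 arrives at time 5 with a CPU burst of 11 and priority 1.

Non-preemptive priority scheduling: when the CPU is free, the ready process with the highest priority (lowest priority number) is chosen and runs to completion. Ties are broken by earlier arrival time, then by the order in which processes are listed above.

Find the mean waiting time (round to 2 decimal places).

Schedule: | P1 0-4 | P3 4-14 | P4 14-25 | P2 25-39 |
Completion: P1=4  P2=39  P3=14  P4=25
Waiting times: P1=0, P2=21, P3=4, P4=9
Average waiting = (0+21+4+9) / 4 = 34/4 = 8.50

8.50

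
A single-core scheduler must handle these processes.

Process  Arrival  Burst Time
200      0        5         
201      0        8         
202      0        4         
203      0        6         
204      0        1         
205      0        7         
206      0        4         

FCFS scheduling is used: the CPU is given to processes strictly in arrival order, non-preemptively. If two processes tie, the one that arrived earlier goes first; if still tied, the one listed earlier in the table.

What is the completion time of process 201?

13

Schedule: | 200 0-5 | 201 5-13 | 202 13-17 | 203 17-23 | 204 23-24 | 205 24-31 | 206 31-35 |
Completion: 200=5  201=13  202=17  203=23  204=24  205=31  206=35
Turnaround (C−A): 200=5  201=13  202=17  203=23  204=24  205=31  206=35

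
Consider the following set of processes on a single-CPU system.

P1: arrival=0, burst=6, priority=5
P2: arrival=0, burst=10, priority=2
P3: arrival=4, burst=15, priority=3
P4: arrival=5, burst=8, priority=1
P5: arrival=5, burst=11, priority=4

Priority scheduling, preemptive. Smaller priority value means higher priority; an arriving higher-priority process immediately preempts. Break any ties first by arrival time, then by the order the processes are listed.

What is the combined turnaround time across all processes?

Gantt: | P2 0-5 | P4 5-13 | P2 13-18 | P3 18-33 | P5 33-44 | P1 44-50 |
Completion: P1=50  P2=18  P3=33  P4=13  P5=44
Turnaround (C−A): P1=50  P2=18  P3=29  P4=8  P5=39
Turnaround = completion − arrival: P1=50, P2=18, P3=29, P4=8, P5=39
Total turnaround = 50 + 18 + 29 + 8 + 39 = 144

144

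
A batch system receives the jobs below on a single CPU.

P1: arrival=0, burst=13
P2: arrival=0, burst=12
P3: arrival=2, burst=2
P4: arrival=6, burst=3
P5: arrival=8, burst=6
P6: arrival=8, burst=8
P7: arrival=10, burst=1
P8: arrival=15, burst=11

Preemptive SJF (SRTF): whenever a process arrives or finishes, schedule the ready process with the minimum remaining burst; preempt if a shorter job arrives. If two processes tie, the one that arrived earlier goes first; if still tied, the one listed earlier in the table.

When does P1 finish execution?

Gantt: | P2 0-2 | P3 2-4 | P2 4-6 | P4 6-9 | P5 9-10 | P7 10-11 | P5 11-16 | P2 16-24 | P6 24-32 | P8 32-43 | P1 43-56 |
Completion: P1=56  P2=24  P3=4  P4=9  P5=16  P6=32  P7=11  P8=43
Turnaround (C−A): P1=56  P2=24  P3=2  P4=3  P5=8  P6=24  P7=1  P8=28

56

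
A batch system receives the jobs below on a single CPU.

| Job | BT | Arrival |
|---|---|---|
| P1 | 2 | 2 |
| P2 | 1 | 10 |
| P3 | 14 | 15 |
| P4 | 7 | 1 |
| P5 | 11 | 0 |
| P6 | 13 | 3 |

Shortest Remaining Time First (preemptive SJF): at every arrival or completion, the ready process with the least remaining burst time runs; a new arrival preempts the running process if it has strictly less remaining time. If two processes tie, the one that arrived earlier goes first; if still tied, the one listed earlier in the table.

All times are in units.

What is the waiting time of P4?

2

Timeline: | P5 0-1 | P4 1-2 | P1 2-4 | P4 4-10 | P2 10-11 | P5 11-21 | P6 21-34 | P3 34-48 |
Completion: P1=4  P2=11  P3=48  P4=10  P5=21  P6=34
Waiting(P4) = turnaround − burst = 9 − 7 = 2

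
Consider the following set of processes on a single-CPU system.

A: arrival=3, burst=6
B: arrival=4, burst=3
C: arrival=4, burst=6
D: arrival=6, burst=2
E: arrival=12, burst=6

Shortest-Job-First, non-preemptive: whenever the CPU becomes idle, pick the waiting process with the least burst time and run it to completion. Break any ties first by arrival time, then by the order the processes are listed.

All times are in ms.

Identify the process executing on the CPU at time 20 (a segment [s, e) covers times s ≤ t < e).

Gantt: | idle 0-3 | A 3-9 | D 9-11 | B 11-14 | C 14-20 | E 20-26 |
Completion: A=9  B=14  C=20  D=11  E=26

E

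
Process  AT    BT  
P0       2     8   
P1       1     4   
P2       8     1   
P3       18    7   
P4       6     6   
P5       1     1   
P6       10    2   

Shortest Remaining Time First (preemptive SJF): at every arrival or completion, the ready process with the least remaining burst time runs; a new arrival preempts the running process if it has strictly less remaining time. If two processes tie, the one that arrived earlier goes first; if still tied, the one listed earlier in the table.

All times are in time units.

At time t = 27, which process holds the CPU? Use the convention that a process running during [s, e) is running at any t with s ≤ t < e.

P3

Gantt: | idle 0-1 | P5 1-2 | P1 2-6 | P4 6-8 | P2 8-9 | P4 9-10 | P6 10-12 | P4 12-15 | P0 15-23 | P3 23-30 |
Completion: P0=23  P1=6  P2=9  P3=30  P4=15  P5=2  P6=12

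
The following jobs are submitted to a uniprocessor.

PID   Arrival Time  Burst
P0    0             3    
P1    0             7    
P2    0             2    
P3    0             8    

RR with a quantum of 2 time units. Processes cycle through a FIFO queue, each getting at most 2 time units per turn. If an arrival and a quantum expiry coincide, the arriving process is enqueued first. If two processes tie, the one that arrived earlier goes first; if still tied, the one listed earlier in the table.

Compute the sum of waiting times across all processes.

33

Schedule: | P0 0-2 | P1 2-4 | P2 4-6 | P3 6-8 | P0 8-9 | P1 9-11 | P3 11-13 | P1 13-15 | P3 15-17 | P1 17-18 | P3 18-20 |
Completion: P0=9  P1=18  P2=6  P3=20
Turnaround (C−A): P0=9  P1=18  P2=6  P3=20
Waiting = turnaround − burst: P0=6, P1=11, P2=4, P3=12
Total waiting = 6 + 11 + 4 + 12 = 33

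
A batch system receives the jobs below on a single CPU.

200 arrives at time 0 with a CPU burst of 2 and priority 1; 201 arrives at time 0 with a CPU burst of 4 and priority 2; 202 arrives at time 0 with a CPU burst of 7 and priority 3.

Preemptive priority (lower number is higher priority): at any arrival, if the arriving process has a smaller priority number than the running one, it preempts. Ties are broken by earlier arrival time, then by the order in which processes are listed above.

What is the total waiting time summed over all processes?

8

Timeline: | 200 0-2 | 201 2-6 | 202 6-13 |
Completion: 200=2  201=6  202=13
Turnaround (C−A): 200=2  201=6  202=13
Waiting = turnaround − burst: 200=0, 201=2, 202=6
Total waiting = 0 + 2 + 6 = 8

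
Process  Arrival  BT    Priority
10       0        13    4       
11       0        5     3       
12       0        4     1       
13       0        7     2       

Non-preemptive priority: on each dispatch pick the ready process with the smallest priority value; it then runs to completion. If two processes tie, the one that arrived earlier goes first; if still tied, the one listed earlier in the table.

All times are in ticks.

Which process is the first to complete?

Schedule: | 12 0-4 | 13 4-11 | 11 11-16 | 10 16-29 |
Completion: 10=29  11=16  12=4  13=11
Finish order: 12 → 13 → 11 → 10

12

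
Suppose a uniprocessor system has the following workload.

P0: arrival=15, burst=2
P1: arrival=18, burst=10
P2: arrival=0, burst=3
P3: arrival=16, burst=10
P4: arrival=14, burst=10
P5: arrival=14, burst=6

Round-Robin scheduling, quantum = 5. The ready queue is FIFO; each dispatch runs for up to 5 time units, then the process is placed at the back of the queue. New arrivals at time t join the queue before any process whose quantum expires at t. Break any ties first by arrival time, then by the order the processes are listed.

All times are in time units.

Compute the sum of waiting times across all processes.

93

Timeline: | P2 0-3 | idle 3-14 | P4 14-19 | P5 19-24 | P0 24-26 | P3 26-31 | P1 31-36 | P4 36-41 | P5 41-42 | P3 42-47 | P1 47-52 |
Completion: P0=26  P1=52  P2=3  P3=47  P4=41  P5=42
Turnaround (C−A): P0=11  P1=34  P2=3  P3=31  P4=27  P5=28
Waiting = turnaround − burst: P0=9, P1=24, P2=0, P3=21, P4=17, P5=22
Total waiting = 9 + 24 + 0 + 21 + 17 + 22 = 93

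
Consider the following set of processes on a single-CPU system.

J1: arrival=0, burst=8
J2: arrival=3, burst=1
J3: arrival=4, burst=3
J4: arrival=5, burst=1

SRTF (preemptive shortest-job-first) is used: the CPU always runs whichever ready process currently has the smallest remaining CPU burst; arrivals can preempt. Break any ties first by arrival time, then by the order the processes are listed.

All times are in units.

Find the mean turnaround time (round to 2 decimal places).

Timeline: | J1 0-3 | J2 3-4 | J3 4-5 | J4 5-6 | J3 6-8 | J1 8-13 |
Completion: J1=13  J2=4  J3=8  J4=6
Turnaround times: J1=13, J2=1, J3=4, J4=1
Average turnaround = (13+1+4+1) / 4 = 19/4 = 4.75

4.75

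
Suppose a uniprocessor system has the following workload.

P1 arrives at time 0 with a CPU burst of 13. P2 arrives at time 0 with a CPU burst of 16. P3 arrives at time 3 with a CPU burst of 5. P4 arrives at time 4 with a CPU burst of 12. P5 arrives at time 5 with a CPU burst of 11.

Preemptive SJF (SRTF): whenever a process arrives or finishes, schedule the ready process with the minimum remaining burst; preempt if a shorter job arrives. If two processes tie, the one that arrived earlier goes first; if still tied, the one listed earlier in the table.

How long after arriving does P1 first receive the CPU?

0

Gantt: | P1 0-3 | P3 3-8 | P1 8-18 | P5 18-29 | P4 29-41 | P2 41-57 |
Completion: P1=18  P2=57  P3=8  P4=41  P5=29
Turnaround (C−A): P1=18  P2=57  P3=5  P4=37  P5=24
Response(P1) = first start − arrival = 0 − 0 = 0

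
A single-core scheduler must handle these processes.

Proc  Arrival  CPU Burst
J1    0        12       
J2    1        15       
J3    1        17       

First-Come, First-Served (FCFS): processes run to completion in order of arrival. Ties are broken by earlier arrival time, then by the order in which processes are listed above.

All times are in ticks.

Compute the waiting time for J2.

Timeline: | J1 0-12 | J2 12-27 | J3 27-44 |
Completion: J1=12  J2=27  J3=44
Turnaround (C−A): J1=12  J2=26  J3=43
Waiting(J2) = turnaround − burst = 26 − 15 = 11

11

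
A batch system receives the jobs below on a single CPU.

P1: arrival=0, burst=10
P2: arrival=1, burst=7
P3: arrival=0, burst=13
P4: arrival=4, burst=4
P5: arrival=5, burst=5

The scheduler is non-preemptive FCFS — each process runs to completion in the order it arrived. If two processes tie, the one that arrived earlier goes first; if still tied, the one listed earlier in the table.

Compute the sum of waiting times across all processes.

Gantt: | P1 0-10 | P3 10-23 | P2 23-30 | P4 30-34 | P5 34-39 |
Completion: P1=10  P2=30  P3=23  P4=34  P5=39
Turnaround (C−A): P1=10  P2=29  P3=23  P4=30  P5=34
Waiting = turnaround − burst: P1=0, P2=22, P3=10, P4=26, P5=29
Total waiting = 0 + 22 + 10 + 26 + 29 = 87

87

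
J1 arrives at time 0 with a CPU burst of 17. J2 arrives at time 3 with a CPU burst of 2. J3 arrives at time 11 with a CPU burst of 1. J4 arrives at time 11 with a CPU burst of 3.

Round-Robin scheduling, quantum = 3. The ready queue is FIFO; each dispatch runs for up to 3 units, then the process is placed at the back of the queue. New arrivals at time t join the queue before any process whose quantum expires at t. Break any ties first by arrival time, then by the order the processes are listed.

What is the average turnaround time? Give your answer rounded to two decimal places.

Timeline: | J1 0-3 | J2 3-5 | J1 5-11 | J3 11-12 | J4 12-15 | J1 15-23 |
Completion: J1=23  J2=5  J3=12  J4=15
Turnaround (C−A): J1=23  J2=2  J3=1  J4=4
Turnaround times: J1=23, J2=2, J3=1, J4=4
Average turnaround = (23+2+1+4) / 4 = 30/4 = 7.50

7.50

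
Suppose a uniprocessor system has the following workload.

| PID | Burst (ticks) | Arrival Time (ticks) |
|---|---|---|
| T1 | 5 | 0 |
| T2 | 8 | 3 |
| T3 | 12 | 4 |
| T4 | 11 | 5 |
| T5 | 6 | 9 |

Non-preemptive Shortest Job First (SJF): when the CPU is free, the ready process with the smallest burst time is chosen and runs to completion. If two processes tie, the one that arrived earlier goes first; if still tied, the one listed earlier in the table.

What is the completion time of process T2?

Gantt: | T1 0-5 | T2 5-13 | T5 13-19 | T4 19-30 | T3 30-42 |
Completion: T1=5  T2=13  T3=42  T4=30  T5=19

13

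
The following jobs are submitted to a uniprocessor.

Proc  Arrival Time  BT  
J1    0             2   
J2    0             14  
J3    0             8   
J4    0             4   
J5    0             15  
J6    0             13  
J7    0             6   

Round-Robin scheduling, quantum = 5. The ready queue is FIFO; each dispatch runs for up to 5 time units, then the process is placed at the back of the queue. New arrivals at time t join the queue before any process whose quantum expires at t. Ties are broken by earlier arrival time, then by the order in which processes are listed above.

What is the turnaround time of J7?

50

Schedule: | J1 0-2 | J2 2-7 | J3 7-12 | J4 12-16 | J5 16-21 | J6 21-26 | J7 26-31 | J2 31-36 | J3 36-39 | J5 39-44 | J6 44-49 | J7 49-50 | J2 50-54 | J5 54-59 | J6 59-62 |
Completion: J1=2  J2=54  J3=39  J4=16  J5=59  J6=62  J7=50
Turnaround(J7) = completion − arrival = 50 − 0 = 50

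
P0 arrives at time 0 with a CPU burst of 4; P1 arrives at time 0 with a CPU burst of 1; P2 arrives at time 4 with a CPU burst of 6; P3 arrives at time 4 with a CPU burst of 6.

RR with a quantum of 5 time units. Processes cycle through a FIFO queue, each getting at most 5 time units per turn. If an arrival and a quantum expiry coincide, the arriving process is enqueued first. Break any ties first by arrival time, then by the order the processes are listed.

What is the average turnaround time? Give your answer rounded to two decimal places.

8.50

Gantt: | P0 0-4 | P1 4-5 | P2 5-10 | P3 10-15 | P2 15-16 | P3 16-17 |
Completion: P0=4  P1=5  P2=16  P3=17
Turnaround times: P0=4, P1=5, P2=12, P3=13
Average turnaround = (4+5+12+13) / 4 = 34/4 = 8.50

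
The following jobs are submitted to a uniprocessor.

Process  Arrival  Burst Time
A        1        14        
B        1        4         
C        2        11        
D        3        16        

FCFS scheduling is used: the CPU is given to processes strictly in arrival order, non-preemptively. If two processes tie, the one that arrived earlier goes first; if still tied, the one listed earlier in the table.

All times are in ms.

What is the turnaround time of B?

Schedule: | idle 0-1 | A 1-15 | B 15-19 | C 19-30 | D 30-46 |
Completion: A=15  B=19  C=30  D=46
Turnaround(B) = completion − arrival = 19 − 1 = 18

18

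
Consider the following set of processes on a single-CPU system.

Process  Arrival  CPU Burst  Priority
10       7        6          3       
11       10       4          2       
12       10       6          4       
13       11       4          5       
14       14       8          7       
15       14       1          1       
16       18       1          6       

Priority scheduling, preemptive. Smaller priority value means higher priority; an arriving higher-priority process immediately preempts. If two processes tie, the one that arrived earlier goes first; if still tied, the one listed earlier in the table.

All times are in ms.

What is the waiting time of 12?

8

Schedule: | idle 0-7 | 10 7-10 | 11 10-14 | 15 14-15 | 10 15-18 | 12 18-24 | 13 24-28 | 16 28-29 | 14 29-37 |
Completion: 10=18  11=14  12=24  13=28  14=37  15=15  16=29
Waiting(12) = turnaround − burst = 14 − 6 = 8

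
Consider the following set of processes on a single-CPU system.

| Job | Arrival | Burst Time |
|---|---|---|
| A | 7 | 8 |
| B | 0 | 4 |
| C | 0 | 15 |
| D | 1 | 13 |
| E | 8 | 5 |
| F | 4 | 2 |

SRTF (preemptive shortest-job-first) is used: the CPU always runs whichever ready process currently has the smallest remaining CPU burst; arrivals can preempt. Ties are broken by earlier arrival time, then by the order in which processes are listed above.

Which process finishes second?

F

Schedule: | B 0-4 | F 4-6 | D 6-7 | A 7-8 | E 8-13 | A 13-20 | D 20-32 | C 32-47 |
Completion: A=20  B=4  C=47  D=32  E=13  F=6
Finish order: B → F → E → A → D → C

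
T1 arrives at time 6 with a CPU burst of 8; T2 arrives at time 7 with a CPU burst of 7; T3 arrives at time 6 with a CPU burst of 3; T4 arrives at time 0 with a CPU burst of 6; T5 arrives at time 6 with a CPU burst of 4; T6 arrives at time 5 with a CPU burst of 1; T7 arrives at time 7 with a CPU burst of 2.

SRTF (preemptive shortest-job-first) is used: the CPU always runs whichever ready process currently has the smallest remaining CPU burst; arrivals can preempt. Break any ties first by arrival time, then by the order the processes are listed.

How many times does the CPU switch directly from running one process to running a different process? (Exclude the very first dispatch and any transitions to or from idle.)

6

Gantt: | T4 0-6 | T6 6-7 | T7 7-9 | T3 9-12 | T5 12-16 | T2 16-23 | T1 23-31 |
Completion: T1=31  T2=23  T3=12  T4=6  T5=16  T6=7  T7=9
Turnaround (C−A): T1=25  T2=16  T3=6  T4=6  T5=10  T6=2  T7=2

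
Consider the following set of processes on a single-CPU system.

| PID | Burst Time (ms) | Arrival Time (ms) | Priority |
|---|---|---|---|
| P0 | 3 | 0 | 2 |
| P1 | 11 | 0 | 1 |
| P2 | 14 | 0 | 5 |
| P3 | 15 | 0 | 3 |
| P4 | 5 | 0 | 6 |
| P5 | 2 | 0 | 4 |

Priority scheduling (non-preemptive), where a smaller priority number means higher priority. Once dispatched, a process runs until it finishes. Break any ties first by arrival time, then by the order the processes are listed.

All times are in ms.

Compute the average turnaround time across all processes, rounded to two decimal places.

Gantt: | P1 0-11 | P0 11-14 | P3 14-29 | P5 29-31 | P2 31-45 | P4 45-50 |
Completion: P0=14  P1=11  P2=45  P3=29  P4=50  P5=31
Turnaround (C−A): P0=14  P1=11  P2=45  P3=29  P4=50  P5=31
Turnaround times: P0=14, P1=11, P2=45, P3=29, P4=50, P5=31
Average turnaround = (14+11+45+29+50+31) / 6 = 180/6 = 30.00

30.00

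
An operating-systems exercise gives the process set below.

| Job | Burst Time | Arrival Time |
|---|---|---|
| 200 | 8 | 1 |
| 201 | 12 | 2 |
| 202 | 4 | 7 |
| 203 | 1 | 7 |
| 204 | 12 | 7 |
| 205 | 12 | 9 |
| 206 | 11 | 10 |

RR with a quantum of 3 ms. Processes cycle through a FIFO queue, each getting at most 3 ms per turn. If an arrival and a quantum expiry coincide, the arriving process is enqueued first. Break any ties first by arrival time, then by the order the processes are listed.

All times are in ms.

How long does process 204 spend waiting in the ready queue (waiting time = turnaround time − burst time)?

37

Schedule: | idle 0-1 | 200 1-4 | 201 4-7 | 200 7-10 | 202 10-13 | 203 13-14 | 204 14-17 | 201 17-20 | 205 20-23 | 206 23-26 | 200 26-28 | 202 28-29 | 204 29-32 | 201 32-35 | 205 35-38 | 206 38-41 | 204 41-44 | 201 44-47 | 205 47-50 | 206 50-53 | 204 53-56 | 205 56-59 | 206 59-61 |
Completion: 200=28  201=47  202=29  203=14  204=56  205=59  206=61
Waiting(204) = turnaround − burst = 49 − 12 = 37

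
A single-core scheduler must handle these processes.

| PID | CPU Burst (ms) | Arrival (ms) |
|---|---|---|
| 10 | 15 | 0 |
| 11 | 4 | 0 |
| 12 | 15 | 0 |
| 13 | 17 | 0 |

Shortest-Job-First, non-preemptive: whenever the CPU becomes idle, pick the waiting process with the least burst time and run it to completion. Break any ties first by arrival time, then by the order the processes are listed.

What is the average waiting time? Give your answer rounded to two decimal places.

14.25

Gantt: | 11 0-4 | 10 4-19 | 12 19-34 | 13 34-51 |
Completion: 10=19  11=4  12=34  13=51
Waiting times: 10=4, 11=0, 12=19, 13=34
Average waiting = (4+0+19+34) / 4 = 57/4 = 14.25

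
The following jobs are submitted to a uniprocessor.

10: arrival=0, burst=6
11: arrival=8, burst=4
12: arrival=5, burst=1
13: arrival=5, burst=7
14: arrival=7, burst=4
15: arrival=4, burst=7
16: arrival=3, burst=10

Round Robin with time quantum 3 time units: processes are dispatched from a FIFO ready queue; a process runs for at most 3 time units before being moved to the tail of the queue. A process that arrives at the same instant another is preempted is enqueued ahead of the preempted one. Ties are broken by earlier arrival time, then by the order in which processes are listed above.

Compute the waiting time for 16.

26

Timeline: | 10 0-3 | 16 3-6 | 10 6-9 | 15 9-12 | 12 12-13 | 13 13-16 | 16 16-19 | 14 19-22 | 11 22-25 | 15 25-28 | 13 28-31 | 16 31-34 | 14 34-35 | 11 35-36 | 15 36-37 | 13 37-38 | 16 38-39 |
Completion: 10=9  11=36  12=13  13=38  14=35  15=37  16=39
Turnaround (C−A): 10=9  11=28  12=8  13=33  14=28  15=33  16=36
Waiting(16) = turnaround − burst = 36 − 10 = 26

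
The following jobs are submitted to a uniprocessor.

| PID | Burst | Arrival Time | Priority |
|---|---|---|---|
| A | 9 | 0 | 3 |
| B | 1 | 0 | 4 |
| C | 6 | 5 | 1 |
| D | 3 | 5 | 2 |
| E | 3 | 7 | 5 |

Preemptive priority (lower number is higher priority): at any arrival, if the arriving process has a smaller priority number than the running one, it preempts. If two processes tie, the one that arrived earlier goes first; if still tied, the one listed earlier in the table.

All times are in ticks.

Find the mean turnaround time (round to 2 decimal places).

13.40

Timeline: | A 0-5 | C 5-11 | D 11-14 | A 14-18 | B 18-19 | E 19-22 |
Completion: A=18  B=19  C=11  D=14  E=22
Turnaround (C−A): A=18  B=19  C=6  D=9  E=15
Turnaround times: A=18, B=19, C=6, D=9, E=15
Average turnaround = (18+19+6+9+15) / 5 = 67/5 = 13.40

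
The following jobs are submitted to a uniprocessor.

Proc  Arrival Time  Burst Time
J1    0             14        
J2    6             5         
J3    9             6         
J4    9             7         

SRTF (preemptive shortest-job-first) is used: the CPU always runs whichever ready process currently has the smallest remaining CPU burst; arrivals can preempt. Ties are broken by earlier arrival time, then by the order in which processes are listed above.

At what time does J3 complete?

Schedule: | J1 0-6 | J2 6-11 | J3 11-17 | J4 17-24 | J1 24-32 |
Completion: J1=32  J2=11  J3=17  J4=24
Turnaround (C−A): J1=32  J2=5  J3=8  J4=15

17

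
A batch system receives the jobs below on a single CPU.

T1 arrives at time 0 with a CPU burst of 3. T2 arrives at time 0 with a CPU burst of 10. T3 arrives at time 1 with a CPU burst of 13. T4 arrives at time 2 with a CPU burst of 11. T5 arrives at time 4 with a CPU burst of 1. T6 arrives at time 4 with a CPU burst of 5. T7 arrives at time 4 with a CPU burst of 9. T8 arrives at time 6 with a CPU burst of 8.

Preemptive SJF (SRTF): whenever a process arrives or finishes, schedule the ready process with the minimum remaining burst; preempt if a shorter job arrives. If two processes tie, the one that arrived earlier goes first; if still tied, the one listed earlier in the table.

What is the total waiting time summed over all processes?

125

Schedule: | T1 0-3 | T2 3-4 | T5 4-5 | T6 5-10 | T8 10-18 | T2 18-27 | T7 27-36 | T4 36-47 | T3 47-60 |
Completion: T1=3  T2=27  T3=60  T4=47  T5=5  T6=10  T7=36  T8=18
Turnaround (C−A): T1=3  T2=27  T3=59  T4=45  T5=1  T6=6  T7=32  T8=12
Waiting = turnaround − burst: T1=0, T2=17, T3=46, T4=34, T5=0, T6=1, T7=23, T8=4
Total waiting = 0 + 17 + 46 + 34 + 0 + 1 + 23 + 4 = 125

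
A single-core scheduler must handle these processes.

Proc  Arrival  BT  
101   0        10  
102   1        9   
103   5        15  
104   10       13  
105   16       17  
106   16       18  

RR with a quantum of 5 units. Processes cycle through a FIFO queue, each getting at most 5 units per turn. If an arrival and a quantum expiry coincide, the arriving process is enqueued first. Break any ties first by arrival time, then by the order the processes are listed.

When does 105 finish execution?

79

Timeline: | 101 0-5 | 102 5-10 | 103 10-15 | 101 15-20 | 104 20-25 | 102 25-29 | 103 29-34 | 105 34-39 | 106 39-44 | 104 44-49 | 103 49-54 | 105 54-59 | 106 59-64 | 104 64-67 | 105 67-72 | 106 72-77 | 105 77-79 | 106 79-82 |
Completion: 101=20  102=29  103=54  104=67  105=79  106=82
Turnaround (C−A): 101=20  102=28  103=49  104=57  105=63  106=66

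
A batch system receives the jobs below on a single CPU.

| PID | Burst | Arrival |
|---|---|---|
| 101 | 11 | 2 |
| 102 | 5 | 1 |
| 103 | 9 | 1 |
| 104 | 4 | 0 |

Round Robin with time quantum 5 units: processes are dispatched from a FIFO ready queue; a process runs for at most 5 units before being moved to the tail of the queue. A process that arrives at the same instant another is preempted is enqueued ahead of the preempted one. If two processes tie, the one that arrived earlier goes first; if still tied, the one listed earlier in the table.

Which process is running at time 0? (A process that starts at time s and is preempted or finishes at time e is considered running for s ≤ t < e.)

104

Schedule: | 104 0-4 | 102 4-9 | 103 9-14 | 101 14-19 | 103 19-23 | 101 23-29 |
Completion: 101=29  102=9  103=23  104=4
Turnaround (C−A): 101=27  102=8  103=22  104=4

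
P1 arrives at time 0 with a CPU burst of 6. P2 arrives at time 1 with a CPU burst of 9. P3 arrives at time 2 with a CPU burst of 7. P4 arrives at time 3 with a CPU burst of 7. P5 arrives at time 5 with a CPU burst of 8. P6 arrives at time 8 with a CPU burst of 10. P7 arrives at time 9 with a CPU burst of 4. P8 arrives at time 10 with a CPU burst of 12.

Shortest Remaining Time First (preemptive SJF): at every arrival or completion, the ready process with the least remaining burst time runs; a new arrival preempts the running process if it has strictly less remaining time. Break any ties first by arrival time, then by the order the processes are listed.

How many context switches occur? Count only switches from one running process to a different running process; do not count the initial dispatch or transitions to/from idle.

7

Gantt: | P1 0-6 | P3 6-13 | P7 13-17 | P4 17-24 | P5 24-32 | P2 32-41 | P6 41-51 | P8 51-63 |
Completion: P1=6  P2=41  P3=13  P4=24  P5=32  P6=51  P7=17  P8=63
Turnaround (C−A): P1=6  P2=40  P3=11  P4=21  P5=27  P6=43  P7=8  P8=53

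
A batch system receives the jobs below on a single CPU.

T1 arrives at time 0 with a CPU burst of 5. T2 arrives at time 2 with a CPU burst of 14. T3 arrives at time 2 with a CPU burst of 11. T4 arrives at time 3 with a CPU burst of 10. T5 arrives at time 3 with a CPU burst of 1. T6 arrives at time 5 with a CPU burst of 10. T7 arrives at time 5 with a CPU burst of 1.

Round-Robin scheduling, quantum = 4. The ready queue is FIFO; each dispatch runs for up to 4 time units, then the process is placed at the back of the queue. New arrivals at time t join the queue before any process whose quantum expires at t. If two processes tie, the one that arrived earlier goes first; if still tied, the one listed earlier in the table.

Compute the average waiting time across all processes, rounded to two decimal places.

Schedule: | T1 0-4 | T2 4-8 | T3 8-12 | T4 12-16 | T5 16-17 | T1 17-18 | T6 18-22 | T7 22-23 | T2 23-27 | T3 27-31 | T4 31-35 | T6 35-39 | T2 39-43 | T3 43-46 | T4 46-48 | T6 48-50 | T2 50-52 |
Completion: T1=18  T2=52  T3=46  T4=48  T5=17  T6=50  T7=23
Turnaround (C−A): T1=18  T2=50  T3=44  T4=45  T5=14  T6=45  T7=18
Waiting times: T1=13, T2=36, T3=33, T4=35, T5=13, T6=35, T7=17
Average waiting = (13+36+33+35+13+35+17) / 7 = 182/7 = 26.00

26.00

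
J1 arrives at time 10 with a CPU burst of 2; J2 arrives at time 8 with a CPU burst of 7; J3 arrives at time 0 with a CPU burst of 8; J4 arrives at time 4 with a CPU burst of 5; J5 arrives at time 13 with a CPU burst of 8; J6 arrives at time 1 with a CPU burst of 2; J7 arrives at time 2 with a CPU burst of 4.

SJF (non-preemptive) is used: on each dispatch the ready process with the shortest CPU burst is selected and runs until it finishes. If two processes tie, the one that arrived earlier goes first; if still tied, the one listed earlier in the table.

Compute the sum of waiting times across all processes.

57

Schedule: | J3 0-8 | J6 8-10 | J1 10-12 | J7 12-16 | J4 16-21 | J2 21-28 | J5 28-36 |
Completion: J1=12  J2=28  J3=8  J4=21  J5=36  J6=10  J7=16
Turnaround (C−A): J1=2  J2=20  J3=8  J4=17  J5=23  J6=9  J7=14
Waiting = turnaround − burst: J1=0, J2=13, J3=0, J4=12, J5=15, J6=7, J7=10
Total waiting = 0 + 13 + 0 + 12 + 15 + 7 + 10 = 57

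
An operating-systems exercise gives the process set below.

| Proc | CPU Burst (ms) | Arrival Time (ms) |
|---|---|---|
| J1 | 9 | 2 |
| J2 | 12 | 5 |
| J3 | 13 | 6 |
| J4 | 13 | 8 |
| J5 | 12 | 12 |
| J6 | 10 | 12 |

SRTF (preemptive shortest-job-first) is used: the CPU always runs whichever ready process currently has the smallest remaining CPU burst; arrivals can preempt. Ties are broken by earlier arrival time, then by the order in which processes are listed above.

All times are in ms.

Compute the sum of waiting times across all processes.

Gantt: | idle 0-2 | J1 2-11 | J2 11-12 | J6 12-22 | J2 22-33 | J5 33-45 | J3 45-58 | J4 58-71 |
Completion: J1=11  J2=33  J3=58  J4=71  J5=45  J6=22
Waiting = turnaround − burst: J1=0, J2=16, J3=39, J4=50, J5=21, J6=0
Total waiting = 0 + 16 + 39 + 50 + 21 + 0 = 126

126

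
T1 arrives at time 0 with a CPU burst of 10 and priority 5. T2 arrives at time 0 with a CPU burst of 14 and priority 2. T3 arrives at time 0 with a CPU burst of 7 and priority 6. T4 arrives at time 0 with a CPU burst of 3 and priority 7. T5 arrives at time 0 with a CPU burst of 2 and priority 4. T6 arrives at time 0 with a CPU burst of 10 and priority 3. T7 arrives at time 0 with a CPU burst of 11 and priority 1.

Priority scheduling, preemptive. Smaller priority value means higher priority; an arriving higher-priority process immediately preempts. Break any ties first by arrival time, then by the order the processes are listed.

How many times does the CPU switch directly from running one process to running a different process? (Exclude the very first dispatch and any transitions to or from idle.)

Timeline: | T7 0-11 | T2 11-25 | T6 25-35 | T5 35-37 | T1 37-47 | T3 47-54 | T4 54-57 |
Completion: T1=47  T2=25  T3=54  T4=57  T5=37  T6=35  T7=11

6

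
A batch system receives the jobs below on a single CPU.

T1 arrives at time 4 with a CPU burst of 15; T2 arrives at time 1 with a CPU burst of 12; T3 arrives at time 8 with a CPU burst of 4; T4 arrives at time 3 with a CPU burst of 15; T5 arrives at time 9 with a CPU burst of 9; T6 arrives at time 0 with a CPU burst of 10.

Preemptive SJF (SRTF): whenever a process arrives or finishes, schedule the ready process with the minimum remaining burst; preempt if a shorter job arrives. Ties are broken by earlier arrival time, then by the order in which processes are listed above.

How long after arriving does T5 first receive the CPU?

5

Gantt: | T6 0-10 | T3 10-14 | T5 14-23 | T2 23-35 | T4 35-50 | T1 50-65 |
Completion: T1=65  T2=35  T3=14  T4=50  T5=23  T6=10
Turnaround (C−A): T1=61  T2=34  T3=6  T4=47  T5=14  T6=10
Response(T5) = first start − arrival = 14 − 9 = 5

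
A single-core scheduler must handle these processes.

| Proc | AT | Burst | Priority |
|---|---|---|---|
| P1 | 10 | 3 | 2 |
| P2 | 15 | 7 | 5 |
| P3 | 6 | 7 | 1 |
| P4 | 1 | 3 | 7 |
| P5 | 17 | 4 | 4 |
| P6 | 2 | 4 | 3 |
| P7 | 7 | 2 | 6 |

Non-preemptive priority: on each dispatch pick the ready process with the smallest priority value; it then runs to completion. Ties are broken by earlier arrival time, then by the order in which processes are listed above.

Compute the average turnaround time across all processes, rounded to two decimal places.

9.86

Schedule: | idle 0-1 | P4 1-4 | P6 4-8 | P3 8-15 | P1 15-18 | P5 18-22 | P2 22-29 | P7 29-31 |
Completion: P1=18  P2=29  P3=15  P4=4  P5=22  P6=8  P7=31
Turnaround (C−A): P1=8  P2=14  P3=9  P4=3  P5=5  P6=6  P7=24
Turnaround times: P1=8, P2=14, P3=9, P4=3, P5=5, P6=6, P7=24
Average turnaround = (8+14+9+3+5+6+24) / 7 = 69/7 = 9.86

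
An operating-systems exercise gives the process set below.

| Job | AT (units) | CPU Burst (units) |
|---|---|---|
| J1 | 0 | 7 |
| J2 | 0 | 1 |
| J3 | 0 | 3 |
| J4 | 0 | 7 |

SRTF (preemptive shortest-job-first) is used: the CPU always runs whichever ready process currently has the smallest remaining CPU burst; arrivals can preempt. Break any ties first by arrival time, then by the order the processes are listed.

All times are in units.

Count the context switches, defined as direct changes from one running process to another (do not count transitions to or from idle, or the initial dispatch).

Schedule: | J2 0-1 | J3 1-4 | J1 4-11 | J4 11-18 |
Completion: J1=11  J2=1  J3=4  J4=18
Turnaround (C−A): J1=11  J2=1  J3=4  J4=18

3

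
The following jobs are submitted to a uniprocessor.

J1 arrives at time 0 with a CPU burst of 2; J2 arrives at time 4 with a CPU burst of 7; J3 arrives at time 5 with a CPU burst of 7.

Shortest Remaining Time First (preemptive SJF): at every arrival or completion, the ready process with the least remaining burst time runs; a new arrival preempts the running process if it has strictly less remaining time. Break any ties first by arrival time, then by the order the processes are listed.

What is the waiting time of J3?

Schedule: | J1 0-2 | idle 2-4 | J2 4-11 | J3 11-18 |
Completion: J1=2  J2=11  J3=18
Turnaround (C−A): J1=2  J2=7  J3=13
Waiting(J3) = turnaround − burst = 13 − 7 = 6

6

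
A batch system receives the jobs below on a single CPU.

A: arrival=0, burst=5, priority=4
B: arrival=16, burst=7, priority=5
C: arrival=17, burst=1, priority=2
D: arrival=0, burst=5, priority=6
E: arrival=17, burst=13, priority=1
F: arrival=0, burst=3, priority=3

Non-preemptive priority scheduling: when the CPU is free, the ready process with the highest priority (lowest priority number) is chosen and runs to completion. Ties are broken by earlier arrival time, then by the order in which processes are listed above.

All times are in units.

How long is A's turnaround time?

8

Schedule: | F 0-3 | A 3-8 | D 8-13 | idle 13-16 | B 16-23 | E 23-36 | C 36-37 |
Completion: A=8  B=23  C=37  D=13  E=36  F=3
Turnaround (C−A): A=8  B=7  C=20  D=13  E=19  F=3
Turnaround(A) = completion − arrival = 8 − 0 = 8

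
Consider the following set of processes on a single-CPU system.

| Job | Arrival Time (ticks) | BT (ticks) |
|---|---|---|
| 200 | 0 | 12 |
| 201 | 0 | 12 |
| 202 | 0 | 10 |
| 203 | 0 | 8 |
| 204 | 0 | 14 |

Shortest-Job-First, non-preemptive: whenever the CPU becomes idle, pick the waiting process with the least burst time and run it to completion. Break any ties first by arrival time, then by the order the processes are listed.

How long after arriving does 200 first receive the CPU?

Schedule: | 203 0-8 | 202 8-18 | 200 18-30 | 201 30-42 | 204 42-56 |
Completion: 200=30  201=42  202=18  203=8  204=56
Response(200) = first start − arrival = 18 − 0 = 18

18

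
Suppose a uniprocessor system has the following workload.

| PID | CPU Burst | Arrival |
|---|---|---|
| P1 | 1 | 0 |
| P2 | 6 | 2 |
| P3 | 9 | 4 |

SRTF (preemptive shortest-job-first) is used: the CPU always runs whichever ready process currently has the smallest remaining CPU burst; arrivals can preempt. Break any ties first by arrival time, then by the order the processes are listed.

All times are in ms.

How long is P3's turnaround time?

Gantt: | P1 0-1 | idle 1-2 | P2 2-8 | P3 8-17 |
Completion: P1=1  P2=8  P3=17
Turnaround (C−A): P1=1  P2=6  P3=13
Turnaround(P3) = completion − arrival = 17 − 4 = 13

13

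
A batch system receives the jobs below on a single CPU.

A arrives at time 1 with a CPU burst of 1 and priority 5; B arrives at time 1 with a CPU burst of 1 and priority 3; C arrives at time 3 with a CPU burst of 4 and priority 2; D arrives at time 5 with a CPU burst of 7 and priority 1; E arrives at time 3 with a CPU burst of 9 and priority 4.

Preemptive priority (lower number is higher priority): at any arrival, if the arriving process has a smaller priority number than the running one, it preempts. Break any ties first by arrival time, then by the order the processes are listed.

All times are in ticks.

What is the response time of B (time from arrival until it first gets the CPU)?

Schedule: | idle 0-1 | B 1-2 | A 2-3 | C 3-5 | D 5-12 | C 12-14 | E 14-23 |
Completion: A=3  B=2  C=14  D=12  E=23
Turnaround (C−A): A=2  B=1  C=11  D=7  E=20
Response(B) = first start − arrival = 1 − 1 = 0

0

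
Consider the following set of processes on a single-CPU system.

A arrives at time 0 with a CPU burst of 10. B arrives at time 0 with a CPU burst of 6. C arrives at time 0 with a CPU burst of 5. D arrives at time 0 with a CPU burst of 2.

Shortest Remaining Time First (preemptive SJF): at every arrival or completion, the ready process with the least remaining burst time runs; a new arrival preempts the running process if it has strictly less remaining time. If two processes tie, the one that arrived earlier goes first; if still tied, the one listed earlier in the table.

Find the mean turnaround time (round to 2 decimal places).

Schedule: | D 0-2 | C 2-7 | B 7-13 | A 13-23 |
Completion: A=23  B=13  C=7  D=2
Turnaround (C−A): A=23  B=13  C=7  D=2
Turnaround times: A=23, B=13, C=7, D=2
Average turnaround = (23+13+7+2) / 4 = 45/4 = 11.25

11.25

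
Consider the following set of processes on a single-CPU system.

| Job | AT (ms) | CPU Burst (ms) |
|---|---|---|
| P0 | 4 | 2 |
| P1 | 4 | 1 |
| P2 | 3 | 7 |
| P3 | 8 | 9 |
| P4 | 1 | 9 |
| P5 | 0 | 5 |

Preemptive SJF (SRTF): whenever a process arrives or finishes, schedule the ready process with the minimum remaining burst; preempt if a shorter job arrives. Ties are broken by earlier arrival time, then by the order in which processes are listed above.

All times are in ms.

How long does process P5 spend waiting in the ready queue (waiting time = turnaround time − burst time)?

Schedule: | P5 0-5 | P1 5-6 | P0 6-8 | P2 8-15 | P4 15-24 | P3 24-33 |
Completion: P0=8  P1=6  P2=15  P3=33  P4=24  P5=5
Waiting(P5) = turnaround − burst = 5 − 5 = 0

0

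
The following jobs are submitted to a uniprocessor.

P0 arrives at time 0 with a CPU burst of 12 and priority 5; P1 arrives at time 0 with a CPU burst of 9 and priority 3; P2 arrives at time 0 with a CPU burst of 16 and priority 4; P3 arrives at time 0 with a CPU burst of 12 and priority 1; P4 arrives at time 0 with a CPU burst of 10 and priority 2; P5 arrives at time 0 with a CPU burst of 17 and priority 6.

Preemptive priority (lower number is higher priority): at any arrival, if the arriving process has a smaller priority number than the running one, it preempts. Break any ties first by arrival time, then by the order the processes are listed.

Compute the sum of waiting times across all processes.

Timeline: | P3 0-12 | P4 12-22 | P1 22-31 | P2 31-47 | P0 47-59 | P5 59-76 |
Completion: P0=59  P1=31  P2=47  P3=12  P4=22  P5=76
Waiting = turnaround − burst: P0=47, P1=22, P2=31, P3=0, P4=12, P5=59
Total waiting = 47 + 22 + 31 + 0 + 12 + 59 = 171

171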